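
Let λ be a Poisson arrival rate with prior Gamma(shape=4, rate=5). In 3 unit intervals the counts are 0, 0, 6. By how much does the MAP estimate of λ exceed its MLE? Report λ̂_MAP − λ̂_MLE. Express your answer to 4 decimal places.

MAP − MLE = -0.8750

Σxᵢ = 6. Posterior is Gamma(10, 8); MAP = (10−1)/8 = 9/8 ≈ 1.12500.
MLE = x̄ = 6/3 ≈ 2.00000.
Difference = 9/8 − 6/3 = -7/8 ≈ -0.8750.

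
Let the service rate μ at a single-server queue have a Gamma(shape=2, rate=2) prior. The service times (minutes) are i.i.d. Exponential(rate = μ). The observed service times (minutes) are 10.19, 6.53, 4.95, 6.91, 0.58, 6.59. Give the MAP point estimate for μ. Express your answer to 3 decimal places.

μ̂_MAP = 0.185

The Exponential(rate=μ) likelihood is ∝ μ^n e^(−μΣtᵢ). Here n = 6 and Σtᵢ = 10.19 + 6.53 + 4.95 + 6.91 + 0.58 + 6.59 = 35.75.
Posterior ∝ μe^(−2μ) · μ^6e^(−35.75μ) = μ^7e^(−37.75μ), i.e. Gamma(8, 37.75).
Mode = (a−1)/b = 7/37.75 ≈ 0.185.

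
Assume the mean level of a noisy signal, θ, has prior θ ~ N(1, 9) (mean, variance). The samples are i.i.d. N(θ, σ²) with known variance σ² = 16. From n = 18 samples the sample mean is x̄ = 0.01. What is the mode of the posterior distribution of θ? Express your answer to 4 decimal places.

n = 18, x̄ = 0.01.
For a Normal prior and Normal likelihood with known variance, the posterior is Normal; its mode equals its mean, the precision-weighted average.
Prior precision 1/σ₀² = 1/9; data precision n/σ² = 18/16 = 1.125.
θ̂ = ((1/9)·1 + 1.125·0.01) / (1/9 + 1.125) = (881/7200)/(89/72) = 881/8900 ≈ 0.0990.

θ̂_MAP = 0.0990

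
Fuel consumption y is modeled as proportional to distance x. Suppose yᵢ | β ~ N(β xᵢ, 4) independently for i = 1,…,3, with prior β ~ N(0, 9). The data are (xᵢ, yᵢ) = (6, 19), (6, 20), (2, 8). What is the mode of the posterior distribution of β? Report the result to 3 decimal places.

log p(β | y) = −Σ(yᵢ − βxᵢ)²/(2·4) − β²/(2·9) + const.
Setting the derivative to zero: Σxᵢ(yᵢ − βxᵢ)/4 − β/9 = 0, so β = Σxᵢyᵢ / (Σxᵢ² + σ²/τ²).
Σxᵢyᵢ = 6·19 + 6·20 + 2·8 = 250; Σxᵢ² = 76; σ²/τ² = 4/9.
β̂_MAP = 250 / (76 + 4/9) = 250/(688/9) = 1125/344 ≈ 3.270.

β̂_MAP = 3.270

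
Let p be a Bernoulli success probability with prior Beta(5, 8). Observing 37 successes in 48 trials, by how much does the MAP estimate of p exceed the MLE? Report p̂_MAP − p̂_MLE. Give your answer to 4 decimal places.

MAP − MLE = -0.0759

Posterior is Beta(42, 19); MAP = (42−1)/(61−2) = 41/59 ≈ 0.69492.
MLE ignores the prior: p̂_MLE = k/n = 37/48 ≈ 0.77083.
Difference = 41/59 − 37/48 = -215/2832 ≈ -0.0759.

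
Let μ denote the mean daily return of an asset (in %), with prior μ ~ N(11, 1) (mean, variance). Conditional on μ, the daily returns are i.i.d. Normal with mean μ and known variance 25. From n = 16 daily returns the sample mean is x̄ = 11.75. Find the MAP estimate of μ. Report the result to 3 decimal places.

n = 16, x̄ = 11.75.
For a Normal prior and Normal likelihood with known variance, the posterior is Normal; its mode equals its mean, the precision-weighted average.
Prior precision 1/σ₀² = 1/1 = 1; data precision n/σ² = 16/25 = 0.64.
μ̂ = (1·11 + 0.64·11.75) / (1 + 0.64) = 18.52/1.64 = 463/41 ≈ 11.293.

μ̂_MAP = 11.293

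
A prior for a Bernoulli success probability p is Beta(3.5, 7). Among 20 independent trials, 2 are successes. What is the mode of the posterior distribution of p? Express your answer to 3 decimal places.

Prior: Beta(3.5, 7).
Data: 2 successes in 20 trials. The binomial likelihood contributes p^2(1−p)^18, so the posterior is Beta(3.5+2, 7+18) = Beta(5.5, 25).
For Beta(a, b) with a, b > 1 the mode is (a−1)/(a+b−2) = 4.5/28.5 ≈ 0.158.

p̂_MAP = 0.158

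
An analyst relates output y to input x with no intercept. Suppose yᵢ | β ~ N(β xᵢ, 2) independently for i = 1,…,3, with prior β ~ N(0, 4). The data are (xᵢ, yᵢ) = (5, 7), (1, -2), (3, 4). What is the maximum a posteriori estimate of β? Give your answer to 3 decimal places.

β̂_MAP = 1.268

log p(β | y) = −Σ(yᵢ − βxᵢ)²/(2·2) − β²/(2·4) + const.
Setting the derivative to zero: Σxᵢ(yᵢ − βxᵢ)/2 − β/4 = 0, so β = Σxᵢyᵢ / (Σxᵢ² + σ²/τ²).
Σxᵢyᵢ = 5·7 + 1·(-2) + 3·4 = 45; Σxᵢ² = 35; σ²/τ² = 0.5.
β̂_MAP = 45 / (35 + 0.5) = 45/35.5 ≈ 1.268.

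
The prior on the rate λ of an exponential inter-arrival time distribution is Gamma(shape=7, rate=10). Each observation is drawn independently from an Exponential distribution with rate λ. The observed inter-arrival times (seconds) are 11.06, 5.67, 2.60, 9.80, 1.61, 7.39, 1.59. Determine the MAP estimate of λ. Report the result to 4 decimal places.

The Exponential(rate=λ) likelihood is ∝ λ^n e^(−λΣtᵢ). Here n = 7 and Σtᵢ = 11.06 + 5.67 + 2.60 + 9.80 + 1.61 + 7.39 + 1.59 = 39.72.
Posterior ∝ λ^6e^(−10λ) · λ^7e^(−39.72λ) = λ^13e^(−49.72λ), i.e. Gamma(14, 49.72).
Mode = (a−1)/b = 13/49.72 ≈ 0.2615.

λ̂_MAP = 0.2615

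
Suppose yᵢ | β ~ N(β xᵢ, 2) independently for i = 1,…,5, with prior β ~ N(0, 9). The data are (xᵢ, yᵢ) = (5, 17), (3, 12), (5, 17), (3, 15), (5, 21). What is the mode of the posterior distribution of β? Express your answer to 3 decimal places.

β̂_MAP = 3.819

log p(β | y) = −Σ(yᵢ − βxᵢ)²/(2·2) − β²/(2·9) + const.
Setting the derivative to zero: Σxᵢ(yᵢ − βxᵢ)/2 − β/9 = 0, so β = Σxᵢyᵢ / (Σxᵢ² + σ²/τ²).
Σxᵢyᵢ = 5·17 + 3·12 + 5·17 + 3·15 + 5·21 = 356; Σxᵢ² = 93; σ²/τ² = 2/9.
β̂_MAP = 356 / (93 + 2/9) = 356/(839/9) = 3204/839 ≈ 3.819.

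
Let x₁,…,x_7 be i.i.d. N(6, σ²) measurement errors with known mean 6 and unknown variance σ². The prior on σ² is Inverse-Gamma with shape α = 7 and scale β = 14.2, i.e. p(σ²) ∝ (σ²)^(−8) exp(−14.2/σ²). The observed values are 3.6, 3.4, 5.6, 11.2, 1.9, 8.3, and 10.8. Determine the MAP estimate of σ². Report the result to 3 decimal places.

Sum of squared deviations about the known mean: SS = (3.6−6)² + (3.4−6)² + (5.6−6)² + (11.2−6)² + (1.9−6)² + (8.3−6)² + (10.8−6)² = 84.86.
The Normal likelihood contributes (σ²)^(−n/2) exp(−SS/(2σ²)), so the posterior is Inverse-Gamma(α + n/2, β + SS/2) = Inverse-Gamma(10.5, 56.63).
The mode of Inverse-Gamma(a, b) is b/(a+1) = 56.63/11.5 ≈ 4.924.

σ̂²_MAP = 4.924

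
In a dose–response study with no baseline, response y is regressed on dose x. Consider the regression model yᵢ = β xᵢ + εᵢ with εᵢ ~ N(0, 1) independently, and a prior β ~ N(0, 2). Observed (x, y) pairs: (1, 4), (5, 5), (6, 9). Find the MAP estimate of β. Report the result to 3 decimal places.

β̂_MAP = 1.328

log p(β | y) = −Σ(yᵢ − βxᵢ)²/(2·1) − β²/(2·2) + const.
Setting the derivative to zero: Σxᵢ(yᵢ − βxᵢ)/1 − β/2 = 0, so β = Σxᵢyᵢ / (Σxᵢ² + σ²/τ²).
Σxᵢyᵢ = 1·4 + 5·5 + 6·9 = 83; Σxᵢ² = 62; σ²/τ² = 0.5.
β̂_MAP = 83 / (62 + 0.5) = 83/62.5 ≈ 1.328.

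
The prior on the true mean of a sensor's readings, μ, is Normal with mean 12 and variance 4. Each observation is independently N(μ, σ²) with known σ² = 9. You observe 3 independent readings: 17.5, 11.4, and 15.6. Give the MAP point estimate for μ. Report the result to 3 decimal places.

n = 3; x̄ = (17.5 + 11.4 + 15.6)/3 = 44.5/3 = 89/6 ≈ 14.8333.
For a Normal prior and Normal likelihood with known variance, the posterior is Normal; its mode equals its mean, the precision-weighted average.
Prior precision 1/σ₀² = 1/4 = 0.25; data precision n/σ² = 3/9 = 1/3.
μ̂ = (0.25·12 + (1/3)·(89/6)) / (0.25 + 1/3) = (143/18)/(7/12) = 286/21 ≈ 13.619.

μ̂_MAP = 13.619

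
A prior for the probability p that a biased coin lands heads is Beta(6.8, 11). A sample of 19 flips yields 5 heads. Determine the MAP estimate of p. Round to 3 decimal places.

Prior: Beta(6.8, 11).
Data: 5 successes in 19 trials. The binomial likelihood contributes p^5(1−p)^14, so the posterior is Beta(6.8+5, 11+14) = Beta(11.8, 25).
For Beta(a, b) with a, b > 1 the mode is (a−1)/(a+b−2) = 10.8/34.8 ≈ 0.310.

p̂_MAP = 0.310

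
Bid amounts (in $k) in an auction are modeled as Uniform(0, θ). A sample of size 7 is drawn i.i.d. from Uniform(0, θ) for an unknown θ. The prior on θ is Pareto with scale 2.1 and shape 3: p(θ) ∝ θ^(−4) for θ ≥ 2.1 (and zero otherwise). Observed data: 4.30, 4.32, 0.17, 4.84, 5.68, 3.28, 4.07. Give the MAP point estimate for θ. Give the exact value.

θ̂_MAP = 5.68

The Uniform(0, θ) likelihood is θ^(−n) for θ ≥ max(xᵢ), zero otherwise. Here max(xᵢ) = 5.68.
Posterior ∝ θ^(−4) · θ^(−7) = θ^(−11) on θ ≥ max(2.1, 5.68) = 5.68.
This density is strictly decreasing in θ, so the posterior mode lies at the lower boundary of the support.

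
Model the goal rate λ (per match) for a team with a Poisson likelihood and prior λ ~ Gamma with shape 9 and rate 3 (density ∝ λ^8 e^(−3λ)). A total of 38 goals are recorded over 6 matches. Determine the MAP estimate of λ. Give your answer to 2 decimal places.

λ̂_MAP = 5.11

Σxᵢ = 38, n = 6.
Posterior ∝ λ^8e^(−3λ) · λ^38e^(−6λ) = λ^46e^(−9λ), i.e. Gamma(shape=47, rate=9).
The mode of a Gamma(a, b) with a ≥ 1 (shape–rate) is (a−1)/b = 46/9 ≈ 5.11.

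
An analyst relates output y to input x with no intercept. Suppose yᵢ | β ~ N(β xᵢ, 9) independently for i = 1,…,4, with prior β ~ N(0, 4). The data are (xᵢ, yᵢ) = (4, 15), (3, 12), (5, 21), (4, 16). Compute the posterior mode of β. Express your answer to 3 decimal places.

log p(β | y) = −Σ(yᵢ − βxᵢ)²/(2·9) − β²/(2·4) + const.
Setting the derivative to zero: Σxᵢ(yᵢ − βxᵢ)/9 − β/4 = 0, so β = Σxᵢyᵢ / (Σxᵢ² + σ²/τ²).
Σxᵢyᵢ = 4·15 + 3·12 + 5·21 + 4·16 = 265; Σxᵢ² = 66; σ²/τ² = 2.25.
β̂_MAP = 265 / (66 + 2.25) = 265/68.25 ≈ 3.883.

β̂_MAP = 3.883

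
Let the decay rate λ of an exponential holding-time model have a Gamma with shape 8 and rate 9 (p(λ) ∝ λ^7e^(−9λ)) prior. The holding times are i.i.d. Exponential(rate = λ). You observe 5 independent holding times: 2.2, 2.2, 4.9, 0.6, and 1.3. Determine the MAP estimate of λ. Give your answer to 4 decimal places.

λ̂_MAP = 0.5941

The Exponential(rate=λ) likelihood is ∝ λ^n e^(−λΣtᵢ). Here n = 5 and Σtᵢ = 2.2 + 2.2 + 4.9 + 0.6 + 1.3 = 11.2.
Posterior ∝ λ^7e^(−9λ) · λ^5e^(−11.2λ) = λ^12e^(−20.2λ), i.e. Gamma(13, 20.2).
Mode = (a−1)/b = 12/20.2 ≈ 0.5941.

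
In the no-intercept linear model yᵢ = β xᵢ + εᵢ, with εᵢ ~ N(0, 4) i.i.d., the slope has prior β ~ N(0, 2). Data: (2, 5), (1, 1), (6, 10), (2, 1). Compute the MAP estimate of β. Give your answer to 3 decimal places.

β̂_MAP = 1.553

log p(β | y) = −Σ(yᵢ − βxᵢ)²/(2·4) − β²/(2·2) + const.
Setting the derivative to zero: Σxᵢ(yᵢ − βxᵢ)/4 − β/2 = 0, so β = Σxᵢyᵢ / (Σxᵢ² + σ²/τ²).
Σxᵢyᵢ = 2·5 + 1·1 + 6·10 + 2·1 = 73; Σxᵢ² = 45; σ²/τ² = 2.
β̂_MAP = 73 / (45 + 2) = 73/47 ≈ 1.553.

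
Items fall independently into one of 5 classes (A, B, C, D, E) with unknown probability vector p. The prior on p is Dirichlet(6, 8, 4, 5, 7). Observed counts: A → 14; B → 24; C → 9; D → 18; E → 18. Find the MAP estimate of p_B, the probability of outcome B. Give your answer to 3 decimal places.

MAP estimate of p_B = 0.287

The posterior is Dirichlet(αᵢ + nᵢ) = Dirichlet(20, 32, 13, 23, 25).
For a Dirichlet(a₁,…,a_K) with all aᵢ > 1, the mode has j-th component (aⱼ − 1)/(Σaᵢ − K).
Here Σaᵢ = 113 and K = 5, so p_B = (32 − 1)/(113 − 5) = 31/108 ≈ 0.287.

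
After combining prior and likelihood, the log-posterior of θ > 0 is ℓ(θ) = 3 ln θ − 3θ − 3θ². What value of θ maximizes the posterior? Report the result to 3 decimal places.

ℓ'(θ) = 3/θ − 3 − 6θ. Setting this to zero and multiplying by θ: 6θ² + 3θ − 3 = 0.
θ = (−3 + √(3² + 4·6·3)) / (2·6) = (−3 + √81) / 12 = (−3 + 9)/12 = 1/2.
ℓ''(θ) = −3/θ² − 6 < 0, confirming a maximum.

θ̂_MAP = 0.500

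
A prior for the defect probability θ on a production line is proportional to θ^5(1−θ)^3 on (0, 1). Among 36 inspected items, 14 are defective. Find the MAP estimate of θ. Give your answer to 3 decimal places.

The prior density ∝ θ^5(1−θ)^3 is the kernel of Beta(6, 4).
Data: 14 successes in 36 trials. The binomial likelihood contributes θ^14(1−θ)^22, so the posterior is Beta(6+14, 4+22) = Beta(20, 26).
For Beta(a, b) with a, b > 1 the mode is (a−1)/(a+b−2) = 19/44 ≈ 0.432.

θ̂_MAP = 0.432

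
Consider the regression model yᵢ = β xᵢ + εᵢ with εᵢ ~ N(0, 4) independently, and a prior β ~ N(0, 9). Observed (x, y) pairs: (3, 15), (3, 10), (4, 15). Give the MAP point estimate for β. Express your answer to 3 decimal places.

log p(β | y) = −Σ(yᵢ − βxᵢ)²/(2·4) − β²/(2·9) + const.
Setting the derivative to zero: Σxᵢ(yᵢ − βxᵢ)/4 − β/9 = 0, so β = Σxᵢyᵢ / (Σxᵢ² + σ²/τ²).
Σxᵢyᵢ = 3·15 + 3·10 + 4·15 = 135; Σxᵢ² = 34; σ²/τ² = 4/9.
β̂_MAP = 135 / (34 + 4/9) = 135/(310/9) = 243/62 ≈ 3.919.

β̂_MAP = 3.919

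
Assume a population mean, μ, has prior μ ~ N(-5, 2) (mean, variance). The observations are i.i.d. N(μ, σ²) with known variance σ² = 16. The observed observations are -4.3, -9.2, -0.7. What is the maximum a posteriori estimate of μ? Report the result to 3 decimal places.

n = 3; x̄ = ((-4.3) + (-9.2) + (-0.7))/3 = -14.2/3 = -71/15 ≈ -4.7333.
For a Normal prior and Normal likelihood with known variance, the posterior is Normal; its mode equals its mean, the precision-weighted average.
Prior precision 1/σ₀² = 1/2 = 0.5; data precision n/σ² = 3/16 = 0.1875.
μ̂ = (0.5·(-5) + 0.1875·(-71/15)) / (0.5 + 0.1875) = (-3.3875)/0.6875 = -271/55 ≈ -4.927.

μ̂_MAP = -4.927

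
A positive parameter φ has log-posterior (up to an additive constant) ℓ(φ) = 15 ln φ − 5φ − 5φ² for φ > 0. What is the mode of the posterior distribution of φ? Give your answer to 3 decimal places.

φ̂_MAP = 1.000

ℓ'(φ) = 15/φ − 5 − 10φ. Setting this to zero and multiplying by φ: 10φ² + 5φ − 15 = 0.
φ = (−5 + √(5² + 4·10·15)) / (2·10) = (−5 + √625) / 20 = (−5 + 25)/20 = 1.
ℓ''(φ) = −15/φ² − 10 < 0, confirming a maximum.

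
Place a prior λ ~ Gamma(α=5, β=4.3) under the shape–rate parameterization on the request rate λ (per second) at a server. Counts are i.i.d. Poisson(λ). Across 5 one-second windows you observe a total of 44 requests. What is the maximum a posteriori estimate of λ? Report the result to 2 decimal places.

λ̂_MAP = 5.16

Σxᵢ = 44, n = 5.
Posterior ∝ λ^4e^(−4.3λ) · λ^44e^(−5λ) = λ^48e^(−9.3λ), i.e. Gamma(shape=49, rate=9.3).
The mode of a Gamma(a, b) with a ≥ 1 (shape–rate) is (a−1)/b = 48/9.3 ≈ 5.16.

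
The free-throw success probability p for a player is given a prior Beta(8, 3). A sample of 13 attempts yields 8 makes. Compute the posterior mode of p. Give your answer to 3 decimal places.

Prior: Beta(8, 3).
Data: 8 successes in 13 trials. The binomial likelihood contributes p^8(1−p)^5, so the posterior is Beta(8+8, 3+5) = Beta(16, 8).
For Beta(a, b) with a, b > 1 the mode is (a−1)/(a+b−2) = 15/22 ≈ 0.682.

p̂_MAP = 0.682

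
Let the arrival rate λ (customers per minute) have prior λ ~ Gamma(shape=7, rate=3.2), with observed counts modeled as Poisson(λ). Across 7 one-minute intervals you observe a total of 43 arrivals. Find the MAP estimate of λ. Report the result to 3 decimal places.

Σxᵢ = 43, n = 7.
Posterior ∝ λ^6e^(−3.2λ) · λ^43e^(−7λ) = λ^49e^(−10.2λ), i.e. Gamma(shape=50, rate=10.2).
The mode of a Gamma(a, b) with a ≥ 1 (shape–rate) is (a−1)/b = 49/10.2 ≈ 4.804.

λ̂_MAP = 4.804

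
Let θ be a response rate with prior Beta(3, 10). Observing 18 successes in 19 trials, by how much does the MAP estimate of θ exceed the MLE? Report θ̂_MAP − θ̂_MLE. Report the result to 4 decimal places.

MAP − MLE = -0.2807

Posterior is Beta(21, 11); MAP = (21−1)/(32−2) = 20/30 ≈ 0.66667.
MLE ignores the prior: θ̂_MLE = k/n = 18/19 ≈ 0.94737.
Difference = 20/30 − 18/19 = -16/57 ≈ -0.2807.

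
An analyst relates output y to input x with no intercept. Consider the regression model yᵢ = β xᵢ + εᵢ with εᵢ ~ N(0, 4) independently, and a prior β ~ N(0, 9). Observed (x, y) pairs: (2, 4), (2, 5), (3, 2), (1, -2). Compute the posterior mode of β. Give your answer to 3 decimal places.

log p(β | y) = −Σ(yᵢ − βxᵢ)²/(2·4) − β²/(2·9) + const.
Setting the derivative to zero: Σxᵢ(yᵢ − βxᵢ)/4 − β/9 = 0, so β = Σxᵢyᵢ / (Σxᵢ² + σ²/τ²).
Σxᵢyᵢ = 2·4 + 2·5 + 3·2 + 1·(-2) = 22; Σxᵢ² = 18; σ²/τ² = 4/9.
β̂_MAP = 22 / (18 + 4/9) = 22/(166/9) = 99/83 ≈ 1.193.

β̂_MAP = 1.193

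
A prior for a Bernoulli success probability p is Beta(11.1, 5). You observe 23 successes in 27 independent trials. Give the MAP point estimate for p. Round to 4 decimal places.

Prior: Beta(11.1, 5).
Data: 23 successes in 27 trials. The binomial likelihood contributes p^23(1−p)^4, so the posterior is Beta(11.1+23, 5+4) = Beta(34.1, 9).
For Beta(a, b) with a, b > 1 the mode is (a−1)/(a+b−2) = 33.1/41.1 ≈ 0.8054.

p̂_MAP = 0.8054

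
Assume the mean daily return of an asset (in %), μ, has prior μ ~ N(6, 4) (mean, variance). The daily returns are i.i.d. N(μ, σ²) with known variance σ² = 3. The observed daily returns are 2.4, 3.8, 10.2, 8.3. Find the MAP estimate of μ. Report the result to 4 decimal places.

n = 4; x̄ = (2.4 + 3.8 + 10.2 + 8.3)/4 = 24.7/4 = 6.175.
For a Normal prior and Normal likelihood with known variance, the posterior is Normal; its mode equals its mean, the precision-weighted average.
Prior precision 1/σ₀² = 1/4 = 0.25; data precision n/σ² = 4/3.
μ̂ = (0.25·6 + (4/3)·6.175) / (0.25 + 4/3) = (146/15)/(19/12) = 584/95 ≈ 6.1474.

μ̂_MAP = 6.1474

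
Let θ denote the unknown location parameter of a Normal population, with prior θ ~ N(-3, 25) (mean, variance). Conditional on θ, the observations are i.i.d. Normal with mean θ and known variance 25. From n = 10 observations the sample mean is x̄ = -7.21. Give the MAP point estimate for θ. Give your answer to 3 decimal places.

θ̂_MAP = -6.827

n = 10, x̄ = -7.21.
For a Normal prior and Normal likelihood with known variance, the posterior is Normal; its mode equals its mean, the precision-weighted average.
Prior precision 1/σ₀² = 1/25 = 0.04; data precision n/σ² = 10/25 = 0.4.
θ̂ = (0.04·(-3) + 0.4·(-7.21)) / (0.04 + 0.4) = (-3.004)/0.44 = -751/110 ≈ -6.827.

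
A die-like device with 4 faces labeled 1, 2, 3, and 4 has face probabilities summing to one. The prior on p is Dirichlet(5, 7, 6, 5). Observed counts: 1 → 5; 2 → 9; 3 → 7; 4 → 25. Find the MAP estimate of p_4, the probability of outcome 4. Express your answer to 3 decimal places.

The posterior is Dirichlet(αᵢ + nᵢ) = Dirichlet(10, 16, 13, 30).
For a Dirichlet(a₁,…,a_K) with all aᵢ > 1, the mode has j-th component (aⱼ − 1)/(Σaᵢ − K).
Here Σaᵢ = 69 and K = 4, so p_4 = (30 − 1)/(69 − 4) = 29/65 ≈ 0.446.

MAP estimate: 0.446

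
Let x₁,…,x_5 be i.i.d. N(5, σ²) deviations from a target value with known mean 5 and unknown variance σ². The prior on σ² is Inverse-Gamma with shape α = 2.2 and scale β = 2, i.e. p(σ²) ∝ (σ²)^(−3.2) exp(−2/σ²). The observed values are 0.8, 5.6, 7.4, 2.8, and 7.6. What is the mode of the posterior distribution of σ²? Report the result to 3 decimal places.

σ̂²_MAP = 3.453

Sum of squared deviations about the known mean: SS = (0.8−5)² + (5.6−5)² + (7.4−5)² + (2.8−5)² + (7.6−5)² = 35.36.
The Normal likelihood contributes (σ²)^(−n/2) exp(−SS/(2σ²)), so the posterior is Inverse-Gamma(α + n/2, β + SS/2) = Inverse-Gamma(4.7, 19.68).
The mode of Inverse-Gamma(a, b) is b/(a+1) = 19.68/5.7 ≈ 3.453.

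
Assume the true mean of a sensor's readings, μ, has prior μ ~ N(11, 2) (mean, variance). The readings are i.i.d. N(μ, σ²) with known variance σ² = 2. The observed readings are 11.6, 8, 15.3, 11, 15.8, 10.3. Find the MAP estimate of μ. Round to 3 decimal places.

μ̂_MAP = 11.857

n = 6; x̄ = (11.6 + 8 + 15.3 + 11 + 15.8 + 10.3)/6 = 72/6 = 12.
For a Normal prior and Normal likelihood with known variance, the posterior is Normal; its mode equals its mean, the precision-weighted average.
Prior precision 1/σ₀² = 1/2 = 0.5; data precision n/σ² = 6/2 = 3.
μ̂ = (0.5·11 + 3·12) / (0.5 + 3) = 41.5/3.5 = 83/7 ≈ 11.857.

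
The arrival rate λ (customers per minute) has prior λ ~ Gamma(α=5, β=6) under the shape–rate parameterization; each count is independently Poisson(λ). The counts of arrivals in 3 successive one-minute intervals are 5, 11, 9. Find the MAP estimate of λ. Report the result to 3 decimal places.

λ̂_MAP = 3.222

Σxᵢ = 5+11+9 = 25, with n = 3.
Posterior ∝ λ^4e^(−6λ) · λ^25e^(−3λ) = λ^29e^(−9λ), i.e. Gamma(shape=30, rate=9).
The mode of a Gamma(a, b) with a ≥ 1 (shape–rate) is (a−1)/b = 29/9 ≈ 3.222.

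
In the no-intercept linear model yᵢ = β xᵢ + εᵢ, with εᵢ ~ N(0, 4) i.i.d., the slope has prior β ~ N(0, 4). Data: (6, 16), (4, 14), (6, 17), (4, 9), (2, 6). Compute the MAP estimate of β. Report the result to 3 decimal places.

log p(β | y) = −Σ(yᵢ − βxᵢ)²/(2·4) − β²/(2·4) + const.
Setting the derivative to zero: Σxᵢ(yᵢ − βxᵢ)/4 − β/4 = 0, so β = Σxᵢyᵢ / (Σxᵢ² + σ²/τ²).
Σxᵢyᵢ = 6·16 + 4·14 + 6·17 + 4·9 + 2·6 = 302; Σxᵢ² = 108; σ²/τ² = 1.
β̂_MAP = 302 / (108 + 1) = 302/109 ≈ 2.771.

β̂_MAP = 2.771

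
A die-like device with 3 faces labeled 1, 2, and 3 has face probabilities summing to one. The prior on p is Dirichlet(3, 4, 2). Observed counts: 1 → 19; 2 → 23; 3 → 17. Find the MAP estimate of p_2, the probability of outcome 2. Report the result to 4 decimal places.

MAP estimate: 0.4000

The posterior is Dirichlet(αᵢ + nᵢ) = Dirichlet(22, 27, 19).
For a Dirichlet(a₁,…,a_K) with all aᵢ > 1, the mode has j-th component (aⱼ − 1)/(Σaᵢ − K).
Here Σaᵢ = 68 and K = 3, so p_2 = (27 − 1)/(68 − 3) = 26/65 ≈ 0.4000.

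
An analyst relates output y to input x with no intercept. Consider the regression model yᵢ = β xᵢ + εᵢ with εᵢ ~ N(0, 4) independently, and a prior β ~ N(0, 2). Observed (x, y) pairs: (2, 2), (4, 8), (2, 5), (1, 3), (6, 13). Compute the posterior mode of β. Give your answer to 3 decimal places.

β̂_MAP = 2.016

log p(β | y) = −Σ(yᵢ − βxᵢ)²/(2·4) − β²/(2·2) + const.
Setting the derivative to zero: Σxᵢ(yᵢ − βxᵢ)/4 − β/2 = 0, so β = Σxᵢyᵢ / (Σxᵢ² + σ²/τ²).
Σxᵢyᵢ = 2·2 + 4·8 + 2·5 + 1·3 + 6·13 = 127; Σxᵢ² = 61; σ²/τ² = 2.
β̂_MAP = 127 / (61 + 2) = 127/63 ≈ 2.016.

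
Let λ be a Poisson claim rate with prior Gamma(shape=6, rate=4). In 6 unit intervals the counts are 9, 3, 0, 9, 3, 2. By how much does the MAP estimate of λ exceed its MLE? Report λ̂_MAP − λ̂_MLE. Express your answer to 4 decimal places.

MAP − MLE = -1.2333

Σxᵢ = 26. Posterior is Gamma(32, 10); MAP = (32−1)/10 = 31/10 ≈ 3.10000.
MLE = x̄ = 26/6 ≈ 4.33333.
Difference = 31/10 − 26/6 = -37/30 ≈ -1.2333.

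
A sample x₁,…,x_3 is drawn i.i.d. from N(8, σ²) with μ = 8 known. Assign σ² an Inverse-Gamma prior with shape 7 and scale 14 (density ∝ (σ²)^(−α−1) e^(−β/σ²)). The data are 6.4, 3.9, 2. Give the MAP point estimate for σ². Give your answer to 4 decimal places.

σ̂²_MAP = 4.3879

Sum of squared deviations about the known mean: SS = (6.4−8)² + (3.9−8)² + (2−8)² = 55.37.
The Normal likelihood contributes (σ²)^(−n/2) exp(−SS/(2σ²)), so the posterior is Inverse-Gamma(α + n/2, β + SS/2) = Inverse-Gamma(8.5, 41.685).
The mode of Inverse-Gamma(a, b) is b/(a+1) = 41.685/9.5 ≈ 4.3879.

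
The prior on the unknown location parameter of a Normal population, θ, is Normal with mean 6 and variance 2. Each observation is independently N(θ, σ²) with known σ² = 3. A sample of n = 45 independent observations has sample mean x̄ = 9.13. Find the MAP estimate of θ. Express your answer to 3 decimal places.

n = 45, x̄ = 9.13.
For a Normal prior and Normal likelihood with known variance, the posterior is Normal; its mode equals its mean, the precision-weighted average.
Prior precision 1/σ₀² = 1/2 = 0.5; data precision n/σ² = 45/3 = 15.
θ̂ = (0.5·6 + 15·9.13) / (0.5 + 15) = 139.95/15.5 = 2799/310 ≈ 9.029.

θ̂_MAP = 9.029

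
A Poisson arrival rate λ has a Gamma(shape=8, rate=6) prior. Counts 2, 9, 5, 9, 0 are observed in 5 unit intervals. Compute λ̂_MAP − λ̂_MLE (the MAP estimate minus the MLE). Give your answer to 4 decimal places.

Σxᵢ = 25. Posterior is Gamma(33, 11); MAP = (33−1)/11 = 32/11 ≈ 2.90909.
MLE = x̄ = 25/5 ≈ 5.00000.
Difference = 32/11 − 25/5 = -23/11 ≈ -2.0909.

MAP − MLE = -2.0909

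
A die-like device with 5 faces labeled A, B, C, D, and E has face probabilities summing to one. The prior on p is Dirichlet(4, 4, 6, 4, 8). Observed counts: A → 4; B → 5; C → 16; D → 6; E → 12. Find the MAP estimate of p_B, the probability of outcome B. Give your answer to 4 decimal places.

MAP estimate of p_B = 0.1250

The posterior is Dirichlet(αᵢ + nᵢ) = Dirichlet(8, 9, 22, 10, 20).
For a Dirichlet(a₁,…,a_K) with all aᵢ > 1, the mode has j-th component (aⱼ − 1)/(Σaᵢ − K).
Here Σaᵢ = 69 and K = 5, so p_B = (9 − 1)/(69 − 5) = 8/64 ≈ 0.1250.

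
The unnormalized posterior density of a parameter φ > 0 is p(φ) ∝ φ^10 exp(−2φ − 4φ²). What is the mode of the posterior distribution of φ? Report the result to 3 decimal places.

φ̂_MAP = 1.000

ℓ'(φ) = 10/φ − 2 − 8φ. Setting this to zero and multiplying by φ: 8φ² + 2φ − 10 = 0.
φ = (−2 + √(2² + 4·8·10)) / (2·8) = (−2 + √324) / 16 = (−2 + 18)/16 = 1.
ℓ''(φ) = −10/φ² − 8 < 0, confirming a maximum.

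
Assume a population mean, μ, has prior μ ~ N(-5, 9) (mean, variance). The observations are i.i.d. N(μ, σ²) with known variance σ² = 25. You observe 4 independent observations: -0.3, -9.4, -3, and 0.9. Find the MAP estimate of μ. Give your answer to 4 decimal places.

μ̂_MAP = -3.7902

n = 4; x̄ = ((-0.3) + (-9.4) + (-3) + 0.9)/4 = -11.8/4 = -2.95.
For a Normal prior and Normal likelihood with known variance, the posterior is Normal; its mode equals its mean, the precision-weighted average.
Prior precision 1/σ₀² = 1/9; data precision n/σ² = 4/25 = 0.16.
μ̂ = ((1/9)·(-5) + 0.16·(-2.95)) / (1/9 + 0.16) = (-1156/1125)/(61/225) = -1156/305 ≈ -3.7902.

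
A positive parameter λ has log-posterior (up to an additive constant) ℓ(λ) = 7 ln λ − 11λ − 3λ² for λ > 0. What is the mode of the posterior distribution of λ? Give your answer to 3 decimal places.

ℓ'(λ) = 7/λ − 11 − 6λ. Setting this to zero and multiplying by λ: 6λ² + 11λ − 7 = 0.
λ = (−11 + √(11² + 4·6·7)) / (2·6) = (−11 + √289) / 12 = (−11 + 17)/12 = 1/2.
ℓ''(λ) = −7/λ² − 6 < 0, confirming a maximum.

λ̂_MAP = 0.500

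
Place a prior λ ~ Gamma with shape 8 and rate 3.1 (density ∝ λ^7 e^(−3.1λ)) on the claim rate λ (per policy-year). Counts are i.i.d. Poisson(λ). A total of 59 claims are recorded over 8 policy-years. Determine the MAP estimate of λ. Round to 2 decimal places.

Σxᵢ = 59, n = 8.
Posterior ∝ λ^7e^(−3.1λ) · λ^59e^(−8λ) = λ^66e^(−11.1λ), i.e. Gamma(shape=67, rate=11.1).
The mode of a Gamma(a, b) with a ≥ 1 (shape–rate) is (a−1)/b = 66/11.1 ≈ 5.95.

λ̂_MAP = 5.95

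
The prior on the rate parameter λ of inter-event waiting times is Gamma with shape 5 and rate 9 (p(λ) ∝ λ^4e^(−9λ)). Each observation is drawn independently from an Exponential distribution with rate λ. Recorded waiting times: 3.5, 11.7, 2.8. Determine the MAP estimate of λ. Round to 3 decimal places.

The Exponential(rate=λ) likelihood is ∝ λ^n e^(−λΣtᵢ). Here n = 3 and Σtᵢ = 3.5 + 11.7 + 2.8 = 18.
Posterior ∝ λ^4e^(−9λ) · λ^3e^(−18λ) = λ^7e^(−27λ), i.e. Gamma(8, 27).
Mode = (a−1)/b = 7/27 ≈ 0.259.

λ̂_MAP = 0.259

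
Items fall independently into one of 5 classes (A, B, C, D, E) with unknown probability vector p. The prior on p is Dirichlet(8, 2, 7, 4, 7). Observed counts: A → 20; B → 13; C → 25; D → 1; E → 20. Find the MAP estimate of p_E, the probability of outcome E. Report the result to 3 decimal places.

The posterior is Dirichlet(αᵢ + nᵢ) = Dirichlet(28, 15, 32, 5, 27).
For a Dirichlet(a₁,…,a_K) with all aᵢ > 1, the mode has j-th component (aⱼ − 1)/(Σaᵢ − K).
Here Σaᵢ = 107 and K = 5, so p_E = (27 − 1)/(107 − 5) = 26/102 ≈ 0.255.

MAP estimate of p_E = 0.255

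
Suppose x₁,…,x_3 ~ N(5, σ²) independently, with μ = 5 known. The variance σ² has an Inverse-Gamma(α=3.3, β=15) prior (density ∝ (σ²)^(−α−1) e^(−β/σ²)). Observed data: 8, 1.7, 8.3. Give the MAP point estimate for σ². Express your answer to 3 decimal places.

Sum of squared deviations about the known mean: SS = (8−5)² + (1.7−5)² + (8.3−5)² = 30.78.
The Normal likelihood contributes (σ²)^(−n/2) exp(−SS/(2σ²)), so the posterior is Inverse-Gamma(α + n/2, β + SS/2) = Inverse-Gamma(4.8, 30.39).
The mode of Inverse-Gamma(a, b) is b/(a+1) = 30.39/5.8 ≈ 5.240.

σ̂²_MAP = 5.240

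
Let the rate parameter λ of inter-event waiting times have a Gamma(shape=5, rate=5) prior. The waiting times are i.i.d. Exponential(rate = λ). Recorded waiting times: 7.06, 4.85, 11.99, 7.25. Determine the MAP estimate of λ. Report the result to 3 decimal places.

λ̂_MAP = 0.221

The Exponential(rate=λ) likelihood is ∝ λ^n e^(−λΣtᵢ). Here n = 4 and Σtᵢ = 7.06 + 4.85 + 11.99 + 7.25 = 31.15.
Posterior ∝ λ^4e^(−5λ) · λ^4e^(−31.15λ) = λ^8e^(−36.15λ), i.e. Gamma(9, 36.15).
Mode = (a−1)/b = 8/36.15 ≈ 0.221.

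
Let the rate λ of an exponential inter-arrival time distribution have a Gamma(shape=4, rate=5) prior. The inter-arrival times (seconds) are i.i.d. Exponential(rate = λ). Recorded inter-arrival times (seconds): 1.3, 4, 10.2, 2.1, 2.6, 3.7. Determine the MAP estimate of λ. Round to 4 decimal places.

The Exponential(rate=λ) likelihood is ∝ λ^n e^(−λΣtᵢ). Here n = 6 and Σtᵢ = 1.3 + 4 + 10.2 + 2.1 + 2.6 + 3.7 = 23.9.
Posterior ∝ λ^3e^(−5λ) · λ^6e^(−23.9λ) = λ^9e^(−28.9λ), i.e. Gamma(10, 28.9).
Mode = (a−1)/b = 9/28.9 ≈ 0.3114.

λ̂_MAP = 0.3114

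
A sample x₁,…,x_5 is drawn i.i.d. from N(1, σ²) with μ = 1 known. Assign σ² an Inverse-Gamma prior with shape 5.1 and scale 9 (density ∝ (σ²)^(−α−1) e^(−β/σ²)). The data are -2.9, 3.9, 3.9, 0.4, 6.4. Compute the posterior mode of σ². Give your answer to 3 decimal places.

Sum of squared deviations about the known mean: SS = (-2.9−1)² + (3.9−1)² + (3.9−1)² + (0.4−1)² + (6.4−1)² = 61.55.
The Normal likelihood contributes (σ²)^(−n/2) exp(−SS/(2σ²)), so the posterior is Inverse-Gamma(α + n/2, β + SS/2) = Inverse-Gamma(7.6, 39.775).
The mode of Inverse-Gamma(a, b) is b/(a+1) = 39.775/8.6 ≈ 4.625.

σ̂²_MAP = 4.625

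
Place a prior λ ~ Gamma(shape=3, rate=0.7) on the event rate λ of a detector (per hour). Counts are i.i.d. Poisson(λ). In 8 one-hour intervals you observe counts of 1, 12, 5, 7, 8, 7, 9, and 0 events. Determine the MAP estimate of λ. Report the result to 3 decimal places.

λ̂_MAP = 5.862

Σxᵢ = 1+12+5+7+8+7+9+0 = 49, with n = 8.
Posterior ∝ λ^2e^(−0.7λ) · λ^49e^(−8λ) = λ^51e^(−8.7λ), i.e. Gamma(shape=52, rate=8.7).
The mode of a Gamma(a, b) with a ≥ 1 (shape–rate) is (a−1)/b = 51/8.7 ≈ 5.862.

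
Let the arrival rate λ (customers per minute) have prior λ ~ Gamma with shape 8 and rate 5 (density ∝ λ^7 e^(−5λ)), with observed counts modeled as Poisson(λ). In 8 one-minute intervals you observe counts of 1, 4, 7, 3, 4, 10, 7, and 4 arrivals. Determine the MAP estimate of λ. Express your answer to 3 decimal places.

Σxᵢ = 1+4+7+3+4+10+7+4 = 40, with n = 8.
Posterior ∝ λ^7e^(−5λ) · λ^40e^(−8λ) = λ^47e^(−13λ), i.e. Gamma(shape=48, rate=13).
The mode of a Gamma(a, b) with a ≥ 1 (shape–rate) is (a−1)/b = 47/13 ≈ 3.615.

λ̂_MAP = 3.615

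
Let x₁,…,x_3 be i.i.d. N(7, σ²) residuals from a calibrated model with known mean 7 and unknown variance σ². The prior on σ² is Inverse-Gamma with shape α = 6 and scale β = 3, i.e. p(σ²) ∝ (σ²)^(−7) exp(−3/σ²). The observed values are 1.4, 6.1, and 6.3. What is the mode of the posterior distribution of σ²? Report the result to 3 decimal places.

Sum of squared deviations about the known mean: SS = (1.4−7)² + (6.1−7)² + (6.3−7)² = 32.66.
The Normal likelihood contributes (σ²)^(−n/2) exp(−SS/(2σ²)), so the posterior is Inverse-Gamma(α + n/2, β + SS/2) = Inverse-Gamma(7.5, 19.33).
The mode of Inverse-Gamma(a, b) is b/(a+1) = 19.33/8.5 ≈ 2.274.

σ̂²_MAP = 2.274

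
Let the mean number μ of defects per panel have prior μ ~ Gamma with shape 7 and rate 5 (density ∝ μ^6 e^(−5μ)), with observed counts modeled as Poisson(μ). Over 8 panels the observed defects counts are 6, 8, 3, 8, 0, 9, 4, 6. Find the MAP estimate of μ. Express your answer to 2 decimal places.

μ̂_MAP = 3.85

Σxᵢ = 6+8+3+8+0+9+4+6 = 44, with n = 8.
Posterior ∝ μ^6e^(−5μ) · μ^44e^(−8μ) = μ^50e^(−13μ), i.e. Gamma(shape=51, rate=13).
The mode of a Gamma(a, b) with a ≥ 1 (shape–rate) is (a−1)/b = 50/13 ≈ 3.85.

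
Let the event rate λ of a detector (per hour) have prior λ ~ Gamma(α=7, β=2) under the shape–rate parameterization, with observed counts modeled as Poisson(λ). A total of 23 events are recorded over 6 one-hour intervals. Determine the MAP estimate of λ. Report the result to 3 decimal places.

λ̂_MAP = 3.625

Σxᵢ = 23, n = 6.
Posterior ∝ λ^6e^(−2λ) · λ^23e^(−6λ) = λ^29e^(−8λ), i.e. Gamma(shape=30, rate=8).
The mode of a Gamma(a, b) with a ≥ 1 (shape–rate) is (a−1)/b = 29/8 ≈ 3.625.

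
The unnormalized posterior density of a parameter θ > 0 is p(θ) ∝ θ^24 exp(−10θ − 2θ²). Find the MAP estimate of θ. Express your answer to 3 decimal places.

ℓ'(θ) = 24/θ − 10 − 4θ. Setting this to zero and multiplying by θ: 4θ² + 10θ − 24 = 0.
θ = (−10 + √(10² + 4·4·24)) / (2·4) = (−10 + √484) / 8 = (−10 + 22)/8 = 3/2.
ℓ''(θ) = −24/θ² − 4 < 0, confirming a maximum.

θ̂_MAP = 1.500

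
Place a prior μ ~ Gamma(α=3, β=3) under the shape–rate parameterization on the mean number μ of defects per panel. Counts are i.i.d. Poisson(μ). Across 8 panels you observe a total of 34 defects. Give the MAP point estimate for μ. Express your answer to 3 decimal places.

Σxᵢ = 34, n = 8.
Posterior ∝ μ^2e^(−3μ) · μ^34e^(−8μ) = μ^36e^(−11μ), i.e. Gamma(shape=37, rate=11).
The mode of a Gamma(a, b) with a ≥ 1 (shape–rate) is (a−1)/b = 36/11 ≈ 3.273.

μ̂_MAP = 3.273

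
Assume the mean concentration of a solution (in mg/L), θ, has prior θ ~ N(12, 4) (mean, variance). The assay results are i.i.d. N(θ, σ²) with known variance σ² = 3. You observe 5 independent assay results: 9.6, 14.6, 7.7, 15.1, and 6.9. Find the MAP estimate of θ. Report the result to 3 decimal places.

θ̂_MAP = 10.939

n = 5; x̄ = (9.6 + 14.6 + 7.7 + 15.1 + 6.9)/5 = 53.9/5 = 10.78.
For a Normal prior and Normal likelihood with known variance, the posterior is Normal; its mode equals its mean, the precision-weighted average.
Prior precision 1/σ₀² = 1/4 = 0.25; data precision n/σ² = 5/3.
θ̂ = (0.25·12 + (5/3)·10.78) / (0.25 + 5/3) = (629/30)/(23/12) = 1258/115 ≈ 10.939.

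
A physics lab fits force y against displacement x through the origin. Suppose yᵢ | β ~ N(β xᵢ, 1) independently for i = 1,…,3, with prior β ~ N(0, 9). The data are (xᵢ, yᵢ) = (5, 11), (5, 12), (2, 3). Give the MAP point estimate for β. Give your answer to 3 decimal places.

β̂_MAP = 2.236

log p(β | y) = −Σ(yᵢ − βxᵢ)²/(2·1) − β²/(2·9) + const.
Setting the derivative to zero: Σxᵢ(yᵢ − βxᵢ)/1 − β/9 = 0, so β = Σxᵢyᵢ / (Σxᵢ² + σ²/τ²).
Σxᵢyᵢ = 5·11 + 5·12 + 2·3 = 121; Σxᵢ² = 54; σ²/τ² = 1/9.
β̂_MAP = 121 / (54 + 1/9) = 121/(487/9) = 1089/487 ≈ 2.236.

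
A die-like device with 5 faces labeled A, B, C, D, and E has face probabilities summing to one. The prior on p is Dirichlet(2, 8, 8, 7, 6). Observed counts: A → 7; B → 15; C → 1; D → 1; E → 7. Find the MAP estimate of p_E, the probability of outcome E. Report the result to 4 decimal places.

The posterior is Dirichlet(αᵢ + nᵢ) = Dirichlet(9, 23, 9, 8, 13).
For a Dirichlet(a₁,…,a_K) with all aᵢ > 1, the mode has j-th component (aⱼ − 1)/(Σaᵢ − K).
Here Σaᵢ = 62 and K = 5, so p_E = (13 − 1)/(62 − 5) = 12/57 ≈ 0.2105.

MAP estimate of p_E = 0.2105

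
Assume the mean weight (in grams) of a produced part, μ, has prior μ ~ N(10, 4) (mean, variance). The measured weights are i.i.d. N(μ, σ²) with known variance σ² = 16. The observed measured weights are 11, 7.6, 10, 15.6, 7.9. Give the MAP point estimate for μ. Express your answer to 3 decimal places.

μ̂_MAP = 10.233

n = 5; x̄ = (11 + 7.6 + 10 + 15.6 + 7.9)/5 = 52.1/5 = 10.42.
For a Normal prior and Normal likelihood with known variance, the posterior is Normal; its mode equals its mean, the precision-weighted average.
Prior precision 1/σ₀² = 1/4 = 0.25; data precision n/σ² = 5/16 = 0.3125.
μ̂ = (0.25·10 + 0.3125·10.42) / (0.25 + 0.3125) = 5.75625/0.5625 = 307/30 ≈ 10.233.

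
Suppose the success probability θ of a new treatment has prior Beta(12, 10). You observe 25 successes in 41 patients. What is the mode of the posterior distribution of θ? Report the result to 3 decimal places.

θ̂_MAP = 0.590

Prior: Beta(12, 10).
Data: 25 successes in 41 trials. The binomial likelihood contributes θ^25(1−θ)^16, so the posterior is Beta(12+25, 10+16) = Beta(37, 26).
For Beta(a, b) with a, b > 1 the mode is (a−1)/(a+b−2) = 36/61 ≈ 0.590.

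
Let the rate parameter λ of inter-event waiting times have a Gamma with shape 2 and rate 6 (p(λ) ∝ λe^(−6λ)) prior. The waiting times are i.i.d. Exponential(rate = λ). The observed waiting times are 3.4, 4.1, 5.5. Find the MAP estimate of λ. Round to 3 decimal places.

The Exponential(rate=λ) likelihood is ∝ λ^n e^(−λΣtᵢ). Here n = 3 and Σtᵢ = 3.4 + 4.1 + 5.5 = 13.
Posterior ∝ λe^(−6λ) · λ^3e^(−13λ) = λ^4e^(−19λ), i.e. Gamma(5, 19).
Mode = (a−1)/b = 4/19 ≈ 0.211.

λ̂_MAP = 0.211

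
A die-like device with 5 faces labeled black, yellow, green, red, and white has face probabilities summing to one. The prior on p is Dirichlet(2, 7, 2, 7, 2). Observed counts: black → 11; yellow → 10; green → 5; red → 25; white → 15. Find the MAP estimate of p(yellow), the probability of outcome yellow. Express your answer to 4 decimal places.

The posterior is Dirichlet(αᵢ + nᵢ) = Dirichlet(13, 17, 7, 32, 17).
For a Dirichlet(a₁,…,a_K) with all aᵢ > 1, the mode has j-th component (aⱼ − 1)/(Σaᵢ − K).
Here Σaᵢ = 86 and K = 5, so p(yellow) = (17 − 1)/(86 − 5) = 16/81 ≈ 0.1975.

MAP estimate of p(yellow) = 0.1975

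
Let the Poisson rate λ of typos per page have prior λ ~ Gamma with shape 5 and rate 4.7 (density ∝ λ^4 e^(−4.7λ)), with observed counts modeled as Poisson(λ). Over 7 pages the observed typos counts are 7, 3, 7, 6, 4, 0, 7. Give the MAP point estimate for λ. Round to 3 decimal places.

λ̂_MAP = 3.248

Σxᵢ = 7+3+7+6+4+0+7 = 34, with n = 7.
Posterior ∝ λ^4e^(−4.7λ) · λ^34e^(−7λ) = λ^38e^(−11.7λ), i.e. Gamma(shape=39, rate=11.7).
The mode of a Gamma(a, b) with a ≥ 1 (shape–rate) is (a−1)/b = 38/11.7 ≈ 3.248.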